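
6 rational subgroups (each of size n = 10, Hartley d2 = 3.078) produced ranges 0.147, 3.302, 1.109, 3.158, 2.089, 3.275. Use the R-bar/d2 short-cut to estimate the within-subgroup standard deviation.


R_bar = (0.147 + 3.302 + 1.109 + 3.158 + 2.089 + 3.275) / 6
R_bar = 13.08 / 6 = 2.18
sigma_hat = R_bar / d2 = 2.18 / 3.078 = 0.7083

0.7083


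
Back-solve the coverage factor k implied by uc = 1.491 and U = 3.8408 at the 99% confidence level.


k = U / uc
k = 3.8408 / 1.491
k = 2.576

2.576


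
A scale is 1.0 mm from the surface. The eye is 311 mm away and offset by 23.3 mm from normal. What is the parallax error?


error = h * offset / d
= 1.0 * 23.3 / 311
= 0.0749

0.0749


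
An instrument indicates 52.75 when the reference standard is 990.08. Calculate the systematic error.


Systematic error = measured - true
= 52.75 - 990.08
= -937.3300

-937.3300


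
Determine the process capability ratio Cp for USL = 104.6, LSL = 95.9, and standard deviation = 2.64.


Cp = (USL - LSL) / (6 * sigma)
= (104.6 - 95.9) / (6 * 2.64)
= 8.7000 / 15.8400
= 0.5492

0.5492


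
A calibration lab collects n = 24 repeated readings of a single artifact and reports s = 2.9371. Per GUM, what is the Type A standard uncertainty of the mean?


u_A = s / sqrt(n)
u_A = 2.9371 / sqrt(24)
u_A = 2.9371 / 4.8989795
u_A = 0.5995

0.5995


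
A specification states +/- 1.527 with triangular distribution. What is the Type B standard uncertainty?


u_B = half_width / sqrt(6)
u_B = 1.527 / 2.4494897
u_B = 0.6234

0.6234


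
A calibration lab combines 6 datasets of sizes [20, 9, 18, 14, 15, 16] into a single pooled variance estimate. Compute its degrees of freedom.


nu = sum_i (n_i - 1)
nu = ((20 - 1) + (9 - 1) + (18 - 1) + (14 - 1) + (15 - 1) + (16 - 1))
nu = 19 + 8 + 17 + 13 + 14 + 15
nu = 86

86


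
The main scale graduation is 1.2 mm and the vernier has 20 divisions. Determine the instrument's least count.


LC = MSD / n_div
= 1.2 / 20
= 0.0600

0.0600


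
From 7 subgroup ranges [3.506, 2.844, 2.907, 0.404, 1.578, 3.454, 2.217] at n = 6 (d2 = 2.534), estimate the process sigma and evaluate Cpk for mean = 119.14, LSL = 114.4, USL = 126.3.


R_bar = (3.506 + 2.844 + 2.907 + 0.404 + 1.578 + 3.454 + 2.217) / 7 = 2.4157143
sigma = R_bar / d2 = 2.4157143 / 2.534 = 0.95332056
Cp = (USL - LSL)/(6*sigma) = (126.3 - 114.4)/(6*0.95332056) = 2.0804
Cpu = (126.3 - 119.14)/(3*0.95332056) = 2.5035
Cpl = (119.14 - 114.4)/(3*0.95332056) = 1.6574
Cpk = min(Cpu, Cpl) = 1.6574

1.6574


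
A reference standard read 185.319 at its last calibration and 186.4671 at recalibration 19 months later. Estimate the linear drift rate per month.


rate = (v2 - v1) / months
= (186.4671 - 185.319) / 19
= 1.1481 / 19
= 0.0604

0.0604


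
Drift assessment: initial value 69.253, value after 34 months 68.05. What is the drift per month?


rate = (v2 - v1) / months
= (68.05 - 69.253) / 34
= -1.2030 / 34
= -0.0354

-0.0354


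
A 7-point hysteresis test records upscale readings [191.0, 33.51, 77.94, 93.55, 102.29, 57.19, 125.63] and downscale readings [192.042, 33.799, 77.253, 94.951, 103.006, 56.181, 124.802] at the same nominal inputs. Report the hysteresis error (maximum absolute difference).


|191.0 - 192.042| = 1.0420
|33.51 - 33.799| = 0.2890
|77.94 - 77.253| = 0.6870
|93.55 - 94.951| = 1.4010
|102.29 - 103.006| = 0.7160
|57.19 - 56.181| = 1.0090
|125.63 - 124.802| = 0.8280
hysteresis = max(diffs) = 1.4010

1.4010


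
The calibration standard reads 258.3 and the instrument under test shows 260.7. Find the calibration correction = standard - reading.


Correction = standard - reading
= 258.3 - 260.7
= -2.4000

-2.4000


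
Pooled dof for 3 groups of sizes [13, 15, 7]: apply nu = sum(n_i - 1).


nu = sum_i (n_i - 1)
nu = ((13 - 1) + (15 - 1) + (7 - 1))
nu = 12 + 14 + 6
nu = 32

32


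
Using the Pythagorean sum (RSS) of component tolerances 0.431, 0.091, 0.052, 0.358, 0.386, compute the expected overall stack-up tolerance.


RSS = sqrt(0.431^2 + 0.091^2 + 0.052^2 + 0.358^2 + 0.386^2)
= sqrt(0.473906)
= 0.6884

0.6884


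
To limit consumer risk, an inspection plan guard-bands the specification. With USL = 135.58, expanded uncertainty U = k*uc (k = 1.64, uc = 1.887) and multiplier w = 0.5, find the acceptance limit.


U = k * uc = 1.64 * 1.887 = 3.09468
guard band g = w * U = 0.5 * 3.09468 = 1.54734
AL = USL - g = 135.58 - 1.54734
AL = 134.0327

134.0327


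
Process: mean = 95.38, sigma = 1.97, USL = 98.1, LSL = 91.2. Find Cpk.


Cpu = (USL - mean) / (3*sigma) = (98.1 - 95.38) / (3*1.97) = 0.4602
Cpl = (mean - LSL) / (3*sigma) = (95.38 - 91.2) / (3*1.97) = 0.7073
Cpk = min(Cpu, Cpl) = 0.4602

0.4602


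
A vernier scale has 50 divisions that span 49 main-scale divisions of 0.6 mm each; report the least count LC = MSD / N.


LC = MSD / n_div
= 0.6 / 50
= 0.0120

0.0120


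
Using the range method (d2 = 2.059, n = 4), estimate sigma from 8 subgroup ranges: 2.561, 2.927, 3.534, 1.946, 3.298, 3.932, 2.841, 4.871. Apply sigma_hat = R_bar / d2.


R_bar = (2.561 + 2.927 + 3.534 + 1.946 + 3.298 + 3.932 + 2.841 + 4.871) / 8
R_bar = 25.91 / 8 = 3.23875
sigma_hat = R_bar / d2 = 3.23875 / 2.059 = 1.5730

1.5730


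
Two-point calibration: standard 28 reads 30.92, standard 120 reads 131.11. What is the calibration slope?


slope = (y2 - y1) / (x2 - x1)
= (131.11 - 30.92) / (120 - 28)
= 100.1900 / 92
= 1.0890

1.0890


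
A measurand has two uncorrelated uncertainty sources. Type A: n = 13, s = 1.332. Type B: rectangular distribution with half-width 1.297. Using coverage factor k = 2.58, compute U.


u_A = s / sqrt(n) = 1.332 / sqrt(13) = 0.36943033
u_B = half_width / sqrt(3) = 1.297 / sqrt(3) = 0.7488233
uc = sqrt(u_A^2 + u_B^2) = sqrt(0.36943033^2 + 0.7488233^2) = 0.83499407
U = k * uc = 2.58 * 0.83499407
U = 2.1543

2.1543


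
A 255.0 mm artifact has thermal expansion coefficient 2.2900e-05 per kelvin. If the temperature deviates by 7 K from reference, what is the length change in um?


dL = L * alpha * dT
= 255.0 * 2.2900e-05 * 7
= 0.0408765 mm
dL_um = 0.0408765 * 1000 = 40.8765 um

40.8765


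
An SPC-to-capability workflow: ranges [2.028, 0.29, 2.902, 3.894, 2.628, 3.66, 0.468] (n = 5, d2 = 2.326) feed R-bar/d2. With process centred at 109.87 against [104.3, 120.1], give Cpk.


R_bar = (2.028 + 0.29 + 2.902 + 3.894 + 2.628 + 3.66 + 0.468) / 7 = 2.2671429
sigma = R_bar / d2 = 2.2671429 / 2.326 = 0.974696
Cp = (USL - LSL)/(6*sigma) = (120.1 - 104.3)/(6*0.974696) = 2.7017
Cpu = (120.1 - 109.87)/(3*0.974696) = 3.4985
Cpl = (109.87 - 104.3)/(3*0.974696) = 1.9049
Cpk = min(Cpu, Cpl) = 1.9049

1.9049


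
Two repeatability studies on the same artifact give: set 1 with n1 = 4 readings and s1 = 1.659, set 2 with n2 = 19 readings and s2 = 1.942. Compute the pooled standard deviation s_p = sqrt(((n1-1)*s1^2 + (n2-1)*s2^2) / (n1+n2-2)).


s_p = sqrt(((n1-1)*s1^2 + (n2-1)*s2^2) / (n1+n2-2))
numerator = (4-1)*1.659^2 + (19-1)*1.942^2 = 8.256843 + 67.884552 = 76.141395
denominator = 4 + 19 - 2 = 21
s_p^2 = 76.141395 / 21 = 3.6257807
s_p = sqrt(3.6257807) = 1.9041

1.9041


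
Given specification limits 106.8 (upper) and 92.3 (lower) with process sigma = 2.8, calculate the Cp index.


Cp = (USL - LSL) / (6 * sigma)
= (106.8 - 92.3) / (6 * 2.8)
= 14.5000 / 16.8000
= 0.8631

0.8631


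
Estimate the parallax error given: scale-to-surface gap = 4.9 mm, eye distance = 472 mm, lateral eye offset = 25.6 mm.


error = h * offset / d
= 4.9 * 25.6 / 472
= 0.2658

0.2658


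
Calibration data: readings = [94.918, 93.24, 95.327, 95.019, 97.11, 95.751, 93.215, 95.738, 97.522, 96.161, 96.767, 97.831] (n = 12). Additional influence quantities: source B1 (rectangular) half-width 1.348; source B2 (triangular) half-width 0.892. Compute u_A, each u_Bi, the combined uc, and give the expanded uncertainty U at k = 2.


mean = (94.918 + 93.24 + 95.327 + 95.019 + 97.11 + 95.751 + 93.215 + 95.738 + 97.522 + 96.161 + 96.767 + 97.831) / 12 = 95.71658333
s = sqrt(sum((x - mean)^2)/(n-1)) = 1.4967218
u_A = s / sqrt(n) = 1.4967218 / sqrt(12) = 0.43206637
u_B1 = 1.348 / sqrt(3) = 0.77826816
u_B2 = 0.892 / sqrt(6) = 0.36415748
uc = sqrt(0.43206637^2 + 0.77826816^2 + 0.36415748^2) = 0.96176574
U = k * uc = 2 * 0.96176574
U = 1.9235

1.9235


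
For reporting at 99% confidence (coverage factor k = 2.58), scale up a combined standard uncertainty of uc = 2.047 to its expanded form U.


U = k * uc
U = 2.58 * 2.047
U = 5.2813

5.2813


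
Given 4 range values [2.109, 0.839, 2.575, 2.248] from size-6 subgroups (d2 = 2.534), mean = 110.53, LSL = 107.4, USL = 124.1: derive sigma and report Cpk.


R_bar = (2.109 + 0.839 + 2.575 + 2.248) / 4 = 1.94275
sigma = R_bar / d2 = 1.94275 / 2.534 = 0.76667324
Cp = (USL - LSL)/(6*sigma) = (124.1 - 107.4)/(6*0.76667324) = 3.6304
Cpu = (124.1 - 110.53)/(3*0.76667324) = 5.8999
Cpl = (110.53 - 107.4)/(3*0.76667324) = 1.3609
Cpk = min(Cpu, Cpl) = 1.3609

1.3609


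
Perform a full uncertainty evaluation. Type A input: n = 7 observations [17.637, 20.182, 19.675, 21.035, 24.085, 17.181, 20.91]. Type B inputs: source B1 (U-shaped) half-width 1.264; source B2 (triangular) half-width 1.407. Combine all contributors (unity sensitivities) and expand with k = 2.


mean = (17.637 + 20.182 + 19.675 + 21.035 + 24.085 + 17.181 + 20.91) / 7 = 20.10071429
s = sqrt(sum((x - mean)^2)/(n-1)) = 2.3160608
u_A = s / sqrt(n) = 2.3160608 / sqrt(7) = 0.8753887
u_B1 = 1.264 / sqrt(2) = 0.89378297
u_B2 = 1.407 / sqrt(6) = 0.57440534
uc = sqrt(0.8753887^2 + 0.89378297^2 + 0.57440534^2) = 1.3766244
U = k * uc = 2 * 1.3766244
U = 2.7532

2.7532


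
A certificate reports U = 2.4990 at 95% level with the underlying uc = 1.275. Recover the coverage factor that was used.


k = U / uc
k = 2.4990 / 1.275
k = 1.96

1.96


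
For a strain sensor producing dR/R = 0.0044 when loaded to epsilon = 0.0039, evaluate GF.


GF = (dR/R) / epsilon
= 0.0044 / 0.0039
= 1.1282

1.1282


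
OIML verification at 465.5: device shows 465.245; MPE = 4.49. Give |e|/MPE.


e = indication - reference = 465.245 - 465.5 = -0.2550
|e| = 0.2550
ratio = |e| / MPE = 0.2550 / 4.49
ratio = 0.0568

0.0568


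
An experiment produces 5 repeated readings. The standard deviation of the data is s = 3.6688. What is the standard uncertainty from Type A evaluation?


u_A = s / sqrt(n)
u_A = 3.6688 / sqrt(5)
u_A = 3.6688 / 2.236068
u_A = 1.6407

1.6407


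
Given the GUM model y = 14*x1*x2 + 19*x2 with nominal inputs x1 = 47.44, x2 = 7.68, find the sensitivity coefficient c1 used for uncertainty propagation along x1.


y = 14*x1*x2 + 19*x2
dy/dx1 = 14*x2
Evaluate at x2 = 7.68: c1 = 14 * 7.68
c1 = 107.5200

107.5200


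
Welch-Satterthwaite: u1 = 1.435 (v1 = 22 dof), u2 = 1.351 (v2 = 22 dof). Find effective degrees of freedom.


uc = sqrt(u1^2 + u2^2) = sqrt(1.435^2 + 1.351^2) = 1.9708947
v_eff = uc^4 / (u1^4/v1 + u2^4/v2)
= 1.9708947^4 / (1.435^4/22 + 1.351^4/22)
= 15.088765 / 0.3441712
v_eff = 43.8409

43.8409


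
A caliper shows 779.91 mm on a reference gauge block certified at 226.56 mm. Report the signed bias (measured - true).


Systematic error = measured - true
= 779.91 - 226.56
= 553.3500

553.3500


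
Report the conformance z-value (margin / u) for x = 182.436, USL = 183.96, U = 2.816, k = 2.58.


u = U / k = 2.816 / 2.58 = 1.0914729
margin = |USL - x| = |183.96 - 182.436| = 1.524
z = margin / u = 1.524 / 1.0914729
z = 1.3963

1.3963


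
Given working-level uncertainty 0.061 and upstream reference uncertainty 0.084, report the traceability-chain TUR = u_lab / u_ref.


TUR = u_lab / u_ref
= 0.061 / 0.084
= 0.7262

0.7262


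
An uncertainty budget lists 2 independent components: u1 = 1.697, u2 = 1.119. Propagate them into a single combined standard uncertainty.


uc = sqrt(1.697^2 + 1.119^2)
uc = sqrt(4.13197)
uc = 2.0327

2.0327


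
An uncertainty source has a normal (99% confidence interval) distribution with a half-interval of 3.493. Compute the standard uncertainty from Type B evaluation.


u_B = half_width / 2.576
u_B = 3.493 / 2.576
u_B = 1.3560

1.3560


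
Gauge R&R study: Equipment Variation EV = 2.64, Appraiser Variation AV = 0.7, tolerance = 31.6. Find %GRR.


GRR = sqrt(EV^2 + AV^2) = sqrt(2.64^2 + 0.7^2) = 2.7312268
%GRR = GRR / tol * 100 = 2.7312268 / 31.6 * 100
%GRR = 8.6431

8.6431


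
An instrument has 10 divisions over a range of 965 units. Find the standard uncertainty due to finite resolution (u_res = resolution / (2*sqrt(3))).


resolution = range / divisions
resolution = 965 / 10 = 96.5
u_res = resolution / (2*sqrt(3))
u_res = 96.5 / 3.4641016
u_res = 27.8572

27.8572


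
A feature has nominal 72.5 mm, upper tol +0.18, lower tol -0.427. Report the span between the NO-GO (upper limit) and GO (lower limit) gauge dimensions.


GO = nominal - lower_tol (smallest hole = maximum material condition)
GO = 72.5 - 0.427 = 72.073
NO-GO = nominal + upper_tol (largest hole = least material condition)
NO-GO = 72.5 + 0.18 = 72.68
spread = NO-GO - GO = 72.68 - 72.073 = 0.6070

0.6070


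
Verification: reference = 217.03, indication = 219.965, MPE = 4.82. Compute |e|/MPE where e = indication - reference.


e = indication - reference = 219.965 - 217.03 = 2.9350
|e| = 2.9350
ratio = |e| / MPE = 2.9350 / 4.82
ratio = 0.6089

0.6089


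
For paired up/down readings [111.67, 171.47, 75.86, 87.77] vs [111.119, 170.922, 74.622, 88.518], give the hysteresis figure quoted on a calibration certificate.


|111.67 - 111.119| = 0.5510
|171.47 - 170.922| = 0.5480
|75.86 - 74.622| = 1.2380
|87.77 - 88.518| = 0.7480
hysteresis = max(diffs) = 1.2380

1.2380


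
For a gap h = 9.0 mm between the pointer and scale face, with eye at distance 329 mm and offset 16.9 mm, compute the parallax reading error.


error = h * offset / d
= 9.0 * 16.9 / 329
= 0.4623

0.4623


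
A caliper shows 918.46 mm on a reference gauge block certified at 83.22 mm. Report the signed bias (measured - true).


Systematic error = measured - true
= 918.46 - 83.22
= 835.2400

835.2400


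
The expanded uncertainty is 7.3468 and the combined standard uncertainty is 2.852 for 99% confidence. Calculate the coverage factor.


k = U / uc
k = 7.3468 / 2.852
k = 2.576

2.576


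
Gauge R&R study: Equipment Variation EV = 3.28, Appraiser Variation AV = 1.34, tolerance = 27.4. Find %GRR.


GRR = sqrt(EV^2 + AV^2) = sqrt(3.28^2 + 1.34^2) = 3.5431624
%GRR = GRR / tol * 100 = 3.5431624 / 27.4 * 100
%GRR = 12.9312

12.9312


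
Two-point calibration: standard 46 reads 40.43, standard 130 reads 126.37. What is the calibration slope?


slope = (y2 - y1) / (x2 - x1)
= (126.37 - 40.43) / (130 - 46)
= 85.9400 / 84
= 1.0231

1.0231


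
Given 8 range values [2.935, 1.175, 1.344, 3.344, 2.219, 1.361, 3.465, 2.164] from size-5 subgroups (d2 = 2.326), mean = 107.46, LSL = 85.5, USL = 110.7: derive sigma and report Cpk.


R_bar = (2.935 + 1.175 + 1.344 + 3.344 + 2.219 + 1.361 + 3.465 + 2.164) / 8 = 2.250875
sigma = R_bar / d2 = 2.250875 / 2.326 = 0.96770206
Cp = (USL - LSL)/(6*sigma) = (110.7 - 85.5)/(6*0.96770206) = 4.3402
Cpu = (110.7 - 107.46)/(3*0.96770206) = 1.1160
Cpl = (107.46 - 85.5)/(3*0.96770206) = 7.5643
Cpk = min(Cpu, Cpl) = 1.1160

1.1160


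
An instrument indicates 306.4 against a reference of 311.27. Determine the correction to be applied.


Correction = standard - reading
= 311.27 - 306.4
= 4.8700

4.8700


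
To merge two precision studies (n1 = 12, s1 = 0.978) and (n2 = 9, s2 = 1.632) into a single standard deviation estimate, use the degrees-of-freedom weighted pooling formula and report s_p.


s_p = sqrt(((n1-1)*s1^2 + (n2-1)*s2^2) / (n1+n2-2))
numerator = (12-1)*0.978^2 + (9-1)*1.632^2 = 10.521324 + 21.307392 = 31.828716
denominator = 12 + 9 - 2 = 19
s_p^2 = 31.828716 / 19 = 1.6751956
s_p = sqrt(1.6751956) = 1.2943

1.2943


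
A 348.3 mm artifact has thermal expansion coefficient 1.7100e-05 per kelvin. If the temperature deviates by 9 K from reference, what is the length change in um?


dL = L * alpha * dT
= 348.3 * 1.7100e-05 * 9
= 0.0536034 mm
dL_um = 0.0536034 * 1000 = 53.6034 um

53.6034


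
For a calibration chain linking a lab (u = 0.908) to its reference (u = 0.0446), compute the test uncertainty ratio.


TUR = u_lab / u_ref
= 0.908 / 0.0446
= 20.3587

20.3587


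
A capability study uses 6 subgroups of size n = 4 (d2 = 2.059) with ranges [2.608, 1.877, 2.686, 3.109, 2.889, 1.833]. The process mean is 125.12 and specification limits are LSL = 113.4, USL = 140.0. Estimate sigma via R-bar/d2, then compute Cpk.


R_bar = (2.608 + 1.877 + 2.686 + 3.109 + 2.889 + 1.833) / 6 = 2.5003333
sigma = R_bar / d2 = 2.5003333 / 2.059 = 1.2143435
Cp = (USL - LSL)/(6*sigma) = (140.0 - 113.4)/(6*1.2143435) = 3.6508
Cpu = (140.0 - 125.12)/(3*1.2143435) = 4.0845
Cpl = (125.12 - 113.4)/(3*1.2143435) = 3.2171
Cpk = min(Cpu, Cpl) = 3.2171

3.2171


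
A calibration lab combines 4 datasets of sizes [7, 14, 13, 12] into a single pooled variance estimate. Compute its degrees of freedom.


nu = sum_i (n_i - 1)
nu = ((7 - 1) + (14 - 1) + (13 - 1) + (12 - 1))
nu = 6 + 13 + 12 + 11
nu = 42

42


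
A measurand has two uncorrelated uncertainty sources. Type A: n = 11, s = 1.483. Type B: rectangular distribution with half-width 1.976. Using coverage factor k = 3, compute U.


u_A = s / sqrt(n) = 1.483 / sqrt(11) = 0.44714132
u_B = half_width / sqrt(3) = 1.976 / sqrt(3) = 1.1408441
uc = sqrt(u_A^2 + u_B^2) = sqrt(0.44714132^2 + 1.1408441^2) = 1.225341
U = k * uc = 3 * 1.225341
U = 3.6760

3.6760


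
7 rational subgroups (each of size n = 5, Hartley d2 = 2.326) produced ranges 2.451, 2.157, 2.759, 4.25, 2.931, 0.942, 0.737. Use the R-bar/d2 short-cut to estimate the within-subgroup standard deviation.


R_bar = (2.451 + 2.157 + 2.759 + 4.25 + 2.931 + 0.942 + 0.737) / 7
R_bar = 16.227 / 7 = 2.3181429
sigma_hat = R_bar / d2 = 2.3181429 / 2.326 = 0.9966

0.9966


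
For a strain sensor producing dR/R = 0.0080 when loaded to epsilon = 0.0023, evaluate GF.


GF = (dR/R) / epsilon
= 0.0080 / 0.0023
= 3.4783

3.4783


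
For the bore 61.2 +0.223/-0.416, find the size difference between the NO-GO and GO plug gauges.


GO = nominal - lower_tol (smallest hole = maximum material condition)
GO = 61.2 - 0.416 = 60.784
NO-GO = nominal + upper_tol (largest hole = least material condition)
NO-GO = 61.2 + 0.223 = 61.423
spread = NO-GO - GO = 61.423 - 60.784 = 0.6390

0.6390


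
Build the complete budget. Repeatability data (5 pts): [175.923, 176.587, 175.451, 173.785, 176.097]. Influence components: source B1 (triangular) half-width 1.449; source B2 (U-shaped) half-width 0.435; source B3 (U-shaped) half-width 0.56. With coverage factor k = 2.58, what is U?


mean = (175.923 + 176.587 + 175.451 + 173.785 + 176.097) / 5 = 175.5686
s = sqrt(sum((x - mean)^2)/(n-1)) = 1.0766851
u_A = s / sqrt(n) = 1.0766851 / sqrt(5) = 0.48150821
u_B1 = 1.449 / sqrt(6) = 0.59155177
u_B2 = 0.435 / sqrt(2) = 0.30759145
u_B3 = 0.56 / sqrt(2) = 0.3959798
uc = sqrt(0.48150821^2 + 0.59155177^2 + 0.30759145^2 + 0.3959798^2) = 0.91279579
U = k * uc = 2.58 * 0.91279579
U = 2.3550

2.3550


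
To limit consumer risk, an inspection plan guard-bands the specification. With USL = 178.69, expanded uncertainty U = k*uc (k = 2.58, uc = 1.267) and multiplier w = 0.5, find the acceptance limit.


U = k * uc = 2.58 * 1.267 = 3.26886
guard band g = w * U = 0.5 * 3.26886 = 1.63443
AL = USL - g = 178.69 - 1.63443
AL = 177.0556

177.0556


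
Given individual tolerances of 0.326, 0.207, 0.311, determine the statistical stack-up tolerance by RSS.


RSS = sqrt(0.326^2 + 0.207^2 + 0.311^2)
= sqrt(0.245846)
= 0.4958

0.4958


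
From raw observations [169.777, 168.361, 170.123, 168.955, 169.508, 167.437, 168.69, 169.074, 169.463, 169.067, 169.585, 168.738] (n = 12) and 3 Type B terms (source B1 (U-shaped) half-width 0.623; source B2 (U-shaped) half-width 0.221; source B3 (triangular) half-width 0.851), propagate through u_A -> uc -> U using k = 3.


mean = (169.777 + 168.361 + 170.123 + 168.955 + 169.508 + 167.437 + 168.69 + 169.074 + 169.463 + 169.067 + 169.585 + 168.738) / 12 = 169.0648333
s = sqrt(sum((x - mean)^2)/(n-1)) = 0.71713443
u_A = s / sqrt(n) = 0.71713443 / sqrt(12) = 0.20701888
u_B1 = 0.623 / sqrt(2) = 0.44052752
u_B2 = 0.221 / sqrt(2) = 0.1562706
u_B3 = 0.851 / sqrt(6) = 0.3474193
uc = sqrt(0.20701888^2 + 0.44052752^2 + 0.1562706^2 + 0.3474193^2) = 0.61809545
U = k * uc = 3 * 0.61809545
U = 1.8543

1.8543


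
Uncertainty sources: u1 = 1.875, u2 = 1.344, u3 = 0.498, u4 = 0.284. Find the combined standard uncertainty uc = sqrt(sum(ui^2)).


uc = sqrt(1.875^2 + 1.344^2 + 0.498^2 + 0.284^2)
uc = sqrt(5.650621)
uc = 2.3771

2.3771


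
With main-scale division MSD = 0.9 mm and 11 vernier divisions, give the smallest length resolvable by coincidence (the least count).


LC = MSD / n_div
= 0.9 / 11
= 0.0818

0.0818


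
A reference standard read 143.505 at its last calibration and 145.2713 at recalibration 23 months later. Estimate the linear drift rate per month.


rate = (v2 - v1) / months
= (145.2713 - 143.505) / 23
= 1.7663 / 23
= 0.0768

0.0768


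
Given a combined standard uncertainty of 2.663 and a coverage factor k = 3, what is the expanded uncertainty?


U = k * uc
U = 3 * 2.663
U = 7.9890

7.9890


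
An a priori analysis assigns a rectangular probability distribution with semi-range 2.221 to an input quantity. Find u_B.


u_B = half_width / sqrt(3)
u_B = 2.221 / 1.7320508
u_B = 1.2823

1.2823


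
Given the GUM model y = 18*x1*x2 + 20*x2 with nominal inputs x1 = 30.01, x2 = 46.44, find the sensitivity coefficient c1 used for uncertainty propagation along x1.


y = 18*x1*x2 + 20*x2
dy/dx1 = 18*x2
Evaluate at x2 = 46.44: c1 = 18 * 46.44
c1 = 835.9200

835.9200


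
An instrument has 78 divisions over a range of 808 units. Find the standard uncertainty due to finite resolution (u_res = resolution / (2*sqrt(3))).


resolution = range / divisions
resolution = 808 / 78 = 10.358974
u_res = resolution / (2*sqrt(3))
u_res = 10.358974 / 3.4641016
u_res = 2.9904

2.9904


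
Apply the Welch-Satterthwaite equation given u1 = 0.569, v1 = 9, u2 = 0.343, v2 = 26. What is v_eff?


uc = sqrt(u1^2 + u2^2) = sqrt(0.569^2 + 0.343^2) = 0.66438694
v_eff = uc^4 / (u1^4/v1 + u2^4/v2)
= 0.66438694^4 / (0.569^4/9 + 0.343^4/26)
= 0.19484279 / 0.012179156
v_eff = 15.9981

15.9981


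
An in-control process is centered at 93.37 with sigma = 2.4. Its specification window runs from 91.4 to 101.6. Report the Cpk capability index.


Cpu = (USL - mean) / (3*sigma) = (101.6 - 93.37) / (3*2.4) = 1.1431
Cpl = (mean - LSL) / (3*sigma) = (93.37 - 91.4) / (3*2.4) = 0.2736
Cpk = min(Cpu, Cpl) = 0.2736

0.2736


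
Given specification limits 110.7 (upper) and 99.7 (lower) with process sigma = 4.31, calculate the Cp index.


Cp = (USL - LSL) / (6 * sigma)
= (110.7 - 99.7) / (6 * 4.31)
= 11.0000 / 25.8600
= 0.4254

0.4254


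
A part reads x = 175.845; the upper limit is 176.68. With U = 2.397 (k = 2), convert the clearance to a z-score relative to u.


u = U / k = 2.397 / 2 = 1.1985
margin = |USL - x| = |176.68 - 175.845| = 0.835
z = margin / u = 0.835 / 1.1985
z = 0.6967

0.6967


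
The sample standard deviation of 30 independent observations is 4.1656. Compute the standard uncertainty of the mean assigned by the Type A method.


u_A = s / sqrt(n)
u_A = 4.1656 / sqrt(30)
u_A = 4.1656 / 5.4772256
u_A = 0.7605

0.7605


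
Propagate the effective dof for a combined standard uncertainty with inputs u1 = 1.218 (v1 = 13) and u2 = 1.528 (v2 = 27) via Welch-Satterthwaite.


uc = sqrt(u1^2 + u2^2) = sqrt(1.218^2 + 1.528^2) = 1.9540491
v_eff = uc^4 / (u1^4/v1 + u2^4/v2)
= 1.9540491^4 / (1.218^4/13 + 1.528^4/27)
= 14.579475 / 0.37119255
v_eff = 39.2774

39.2774


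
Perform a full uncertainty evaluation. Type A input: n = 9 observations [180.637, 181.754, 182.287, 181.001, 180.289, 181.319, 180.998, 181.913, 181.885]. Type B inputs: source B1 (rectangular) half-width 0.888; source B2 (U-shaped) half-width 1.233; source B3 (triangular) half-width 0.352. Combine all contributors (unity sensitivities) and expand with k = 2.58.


mean = (180.637 + 181.754 + 182.287 + 181.001 + 180.289 + 181.319 + 180.998 + 181.913 + 181.885) / 9 = 181.3425556
s = sqrt(sum((x - mean)^2)/(n-1)) = 0.66376165
u_A = s / sqrt(n) = 0.66376165 / sqrt(9) = 0.22125388
u_B1 = 0.888 / sqrt(3) = 0.51268704
u_B2 = 1.233 / sqrt(2) = 0.87186266
u_B3 = 0.352 / sqrt(6) = 0.1437034
uc = sqrt(0.22125388^2 + 0.51268704^2 + 0.87186266^2 + 0.1437034^2) = 1.0452734
U = k * uc = 2.58 * 1.0452734
U = 2.6968

2.6968


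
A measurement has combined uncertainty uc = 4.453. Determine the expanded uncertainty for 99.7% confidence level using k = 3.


U = k * uc
U = 3 * 4.453
U = 13.3590

13.3590


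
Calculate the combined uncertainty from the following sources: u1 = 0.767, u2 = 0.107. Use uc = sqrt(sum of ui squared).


uc = sqrt(0.767^2 + 0.107^2)
uc = sqrt(0.599738)
uc = 0.7744

0.7744


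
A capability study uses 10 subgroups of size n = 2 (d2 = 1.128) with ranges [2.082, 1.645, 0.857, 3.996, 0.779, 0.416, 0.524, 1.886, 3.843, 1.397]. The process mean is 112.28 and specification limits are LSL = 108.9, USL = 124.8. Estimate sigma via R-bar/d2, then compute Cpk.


R_bar = (2.082 + 1.645 + 0.857 + 3.996 + 0.779 + 0.416 + 0.524 + 1.886 + 3.843 + 1.397) / 10 = 1.7425
sigma = R_bar / d2 = 1.7425 / 1.128 = 1.5447695
Cp = (USL - LSL)/(6*sigma) = (124.8 - 108.9)/(6*1.5447695) = 1.7155
Cpu = (124.8 - 112.28)/(3*1.5447695) = 2.7016
Cpl = (112.28 - 108.9)/(3*1.5447695) = 0.7293
Cpk = min(Cpu, Cpl) = 0.7293

0.7293


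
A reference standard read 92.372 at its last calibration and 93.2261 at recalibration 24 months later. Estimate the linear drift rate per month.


rate = (v2 - v1) / months
= (93.2261 - 92.372) / 24
= 0.8541 / 24
= 0.0356

0.0356


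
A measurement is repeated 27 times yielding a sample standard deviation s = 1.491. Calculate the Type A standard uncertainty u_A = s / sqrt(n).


u_A = s / sqrt(n)
u_A = 1.491 / sqrt(27)
u_A = 1.491 / 5.1961524
u_A = 0.2869

0.2869


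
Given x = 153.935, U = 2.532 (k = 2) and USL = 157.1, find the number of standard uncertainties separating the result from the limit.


u = U / k = 2.532 / 2 = 1.266
margin = |USL - x| = |157.1 - 153.935| = 3.165
z = margin / u = 3.165 / 1.266
z = 2.5000

2.5000


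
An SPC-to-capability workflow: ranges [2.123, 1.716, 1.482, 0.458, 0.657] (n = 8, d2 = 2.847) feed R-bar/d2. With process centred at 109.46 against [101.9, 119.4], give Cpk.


R_bar = (2.123 + 1.716 + 1.482 + 0.458 + 0.657) / 5 = 1.2872
sigma = R_bar / d2 = 1.2872 / 2.847 = 0.45212504
Cp = (USL - LSL)/(6*sigma) = (119.4 - 101.9)/(6*0.45212504) = 6.4510
Cpu = (119.4 - 109.46)/(3*0.45212504) = 7.3284
Cpl = (109.46 - 101.9)/(3*0.45212504) = 5.5737
Cpk = min(Cpu, Cpl) = 5.5737

5.5737


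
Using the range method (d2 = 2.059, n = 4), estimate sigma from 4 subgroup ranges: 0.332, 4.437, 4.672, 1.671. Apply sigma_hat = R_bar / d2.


R_bar = (0.332 + 4.437 + 4.672 + 1.671) / 4
R_bar = 11.112 / 4 = 2.778
sigma_hat = R_bar / d2 = 2.778 / 2.059 = 1.3492

1.3492


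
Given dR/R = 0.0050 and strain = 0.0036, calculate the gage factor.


GF = (dR/R) / epsilon
= 0.0050 / 0.0036
= 1.3889

1.3889


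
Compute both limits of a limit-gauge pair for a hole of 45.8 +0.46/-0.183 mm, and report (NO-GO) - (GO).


GO = nominal - lower_tol (smallest hole = maximum material condition)
GO = 45.8 - 0.183 = 45.617
NO-GO = nominal + upper_tol (largest hole = least material condition)
NO-GO = 45.8 + 0.46 = 46.26
spread = NO-GO - GO = 46.26 - 45.617 = 0.6430

0.6430


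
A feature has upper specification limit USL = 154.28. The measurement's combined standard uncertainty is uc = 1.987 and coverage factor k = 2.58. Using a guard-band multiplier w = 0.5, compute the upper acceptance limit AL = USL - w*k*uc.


U = k * uc = 2.58 * 1.987 = 5.12646
guard band g = w * U = 0.5 * 5.12646 = 2.56323
AL = USL - g = 154.28 - 2.56323
AL = 151.7168

151.7168


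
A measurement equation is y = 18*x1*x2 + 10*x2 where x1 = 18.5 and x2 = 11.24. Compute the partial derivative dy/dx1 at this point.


y = 18*x1*x2 + 10*x2
dy/dx1 = 18*x2
Evaluate at x2 = 11.24: c1 = 18 * 11.24
c1 = 202.3200

202.3200


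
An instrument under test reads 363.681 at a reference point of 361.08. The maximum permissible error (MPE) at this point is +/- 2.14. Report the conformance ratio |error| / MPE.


e = indication - reference = 363.681 - 361.08 = 2.6010
|e| = 2.6010
ratio = |e| / MPE = 2.6010 / 2.14
ratio = 1.2154

1.2154


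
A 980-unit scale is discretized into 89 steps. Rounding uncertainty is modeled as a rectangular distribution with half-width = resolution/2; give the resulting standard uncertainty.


resolution = range / divisions
resolution = 980 / 89 = 11.011236
u_res = resolution / (2*sqrt(3))
u_res = 11.011236 / 3.4641016
u_res = 3.1787

3.1787


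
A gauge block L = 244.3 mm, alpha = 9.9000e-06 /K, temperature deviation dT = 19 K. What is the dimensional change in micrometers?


dL = L * alpha * dT
= 244.3 * 9.9000e-06 * 19
= 0.0459528 mm
dL_um = 0.0459528 * 1000 = 45.9528 um

45.9528


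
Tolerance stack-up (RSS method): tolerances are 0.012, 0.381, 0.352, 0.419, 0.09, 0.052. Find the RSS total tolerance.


RSS = sqrt(0.012^2 + 0.381^2 + 0.352^2 + 0.419^2 + 0.09^2 + 0.052^2)
= sqrt(0.455574)
= 0.6750

0.6750


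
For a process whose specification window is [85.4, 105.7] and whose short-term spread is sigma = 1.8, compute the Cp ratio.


Cp = (USL - LSL) / (6 * sigma)
= (105.7 - 85.4) / (6 * 1.8)
= 20.3000 / 10.8000
= 1.8796

1.8796


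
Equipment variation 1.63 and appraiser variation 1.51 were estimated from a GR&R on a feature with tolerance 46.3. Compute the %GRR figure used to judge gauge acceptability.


GRR = sqrt(EV^2 + AV^2) = sqrt(1.63^2 + 1.51^2) = 2.2219361
%GRR = GRR / tol * 100 = 2.2219361 / 46.3 * 100
%GRR = 4.7990

4.7990


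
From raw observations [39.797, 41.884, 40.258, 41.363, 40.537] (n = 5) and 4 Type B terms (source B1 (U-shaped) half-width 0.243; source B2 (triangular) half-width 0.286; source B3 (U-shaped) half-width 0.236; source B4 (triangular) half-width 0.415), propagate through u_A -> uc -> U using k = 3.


mean = (39.797 + 41.884 + 40.258 + 41.363 + 40.537) / 5 = 40.7678
s = sqrt(sum((x - mean)^2)/(n-1)) = 0.84495308
u_A = s / sqrt(n) = 0.84495308 / sqrt(5) = 0.3778745
u_B1 = 0.243 / sqrt(2) = 0.17182695
u_B2 = 0.286 / sqrt(6) = 0.11675901
u_B3 = 0.236 / sqrt(2) = 0.1668772
u_B4 = 0.415 / sqrt(6) = 0.16942304
uc = sqrt(0.3778745^2 + 0.17182695^2 + 0.11675901^2 + 0.1668772^2 + 0.16942304^2) = 0.49244134
U = k * uc = 3 * 0.49244134
U = 1.4773

1.4773


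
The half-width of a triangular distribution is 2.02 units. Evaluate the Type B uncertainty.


u_B = half_width / sqrt(6)
u_B = 2.02 / 2.4494897
u_B = 0.8247

0.8247


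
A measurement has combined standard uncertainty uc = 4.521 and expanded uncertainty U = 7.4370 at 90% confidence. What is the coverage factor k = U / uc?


k = U / uc
k = 7.4370 / 4.521
k = 1.645

1.645


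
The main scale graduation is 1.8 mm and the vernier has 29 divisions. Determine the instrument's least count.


LC = MSD / n_div
= 1.8 / 29
= 0.0621

0.0621


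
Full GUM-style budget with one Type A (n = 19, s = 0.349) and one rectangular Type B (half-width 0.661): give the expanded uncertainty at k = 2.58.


u_A = s / sqrt(n) = 0.349 / sqrt(19) = 0.080066091
u_B = half_width / sqrt(3) = 0.661 / sqrt(3) = 0.38162853
uc = sqrt(u_A^2 + u_B^2) = sqrt(0.080066091^2 + 0.38162853^2) = 0.38993706
U = k * uc = 2.58 * 0.38993706
U = 1.0060

1.0060


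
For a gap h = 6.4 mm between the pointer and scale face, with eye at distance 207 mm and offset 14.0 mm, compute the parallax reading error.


error = h * offset / d
= 6.4 * 14.0 / 207
= 0.4329

0.4329


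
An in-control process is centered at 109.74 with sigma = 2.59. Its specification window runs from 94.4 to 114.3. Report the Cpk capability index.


Cpu = (USL - mean) / (3*sigma) = (114.3 - 109.74) / (3*2.59) = 0.5869
Cpl = (mean - LSL) / (3*sigma) = (109.74 - 94.4) / (3*2.59) = 1.9743
Cpk = min(Cpu, Cpl) = 0.5869

0.5869


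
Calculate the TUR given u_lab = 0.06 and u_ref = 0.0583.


TUR = u_lab / u_ref
= 0.06 / 0.0583
= 1.0292

1.0292


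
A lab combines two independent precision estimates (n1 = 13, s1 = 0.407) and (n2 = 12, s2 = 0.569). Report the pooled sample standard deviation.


s_p = sqrt(((n1-1)*s1^2 + (n2-1)*s2^2) / (n1+n2-2))
numerator = (13-1)*0.407^2 + (12-1)*0.569^2 = 1.987788 + 3.561371 = 5.549159
denominator = 13 + 12 - 2 = 23
s_p^2 = 5.549159 / 23 = 0.24126778
s_p = sqrt(0.24126778) = 0.4912

0.4912


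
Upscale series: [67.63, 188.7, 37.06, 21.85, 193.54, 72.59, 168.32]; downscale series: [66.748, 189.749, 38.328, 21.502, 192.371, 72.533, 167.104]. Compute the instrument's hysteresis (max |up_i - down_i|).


|67.63 - 66.748| = 0.8820
|188.7 - 189.749| = 1.0490
|37.06 - 38.328| = 1.2680
|21.85 - 21.502| = 0.3480
|193.54 - 192.371| = 1.1690
|72.59 - 72.533| = 0.0570
|168.32 - 167.104| = 1.2160
hysteresis = max(diffs) = 1.2680

1.2680


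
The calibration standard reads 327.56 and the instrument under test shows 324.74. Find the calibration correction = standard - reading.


Correction = standard - reading
= 327.56 - 324.74
= 2.8200

2.8200


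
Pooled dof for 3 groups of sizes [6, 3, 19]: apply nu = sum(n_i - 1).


nu = sum_i (n_i - 1)
nu = ((6 - 1) + (3 - 1) + (19 - 1))
nu = 5 + 2 + 18
nu = 25

25


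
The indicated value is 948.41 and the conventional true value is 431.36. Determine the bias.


Systematic error = measured - true
= 948.41 - 431.36
= 517.0500

517.0500


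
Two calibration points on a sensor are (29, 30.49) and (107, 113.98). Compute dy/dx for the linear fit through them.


slope = (y2 - y1) / (x2 - x1)
= (113.98 - 30.49) / (107 - 29)
= 83.4900 / 78
= 1.0704

1.0704


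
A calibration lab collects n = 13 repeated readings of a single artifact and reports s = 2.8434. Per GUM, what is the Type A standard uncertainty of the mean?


u_A = s / sqrt(n)
u_A = 2.8434 / sqrt(13)
u_A = 2.8434 / 3.6055513
u_A = 0.7886

0.7886


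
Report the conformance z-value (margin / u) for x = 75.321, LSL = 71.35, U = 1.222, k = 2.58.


u = U / k = 1.222 / 2.58 = 0.47364341
margin = |LSL - x| = |71.35 - 75.321| = 3.971
z = margin / u = 3.971 / 0.47364341
z = 8.3839

8.3839


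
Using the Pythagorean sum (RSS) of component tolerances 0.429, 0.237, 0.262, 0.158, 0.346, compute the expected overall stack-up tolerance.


RSS = sqrt(0.429^2 + 0.237^2 + 0.262^2 + 0.158^2 + 0.346^2)
= sqrt(0.453534)
= 0.6734

0.6734


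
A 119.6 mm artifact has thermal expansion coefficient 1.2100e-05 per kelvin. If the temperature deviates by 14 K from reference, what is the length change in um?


dL = L * alpha * dT
= 119.6 * 1.2100e-05 * 14
= 0.0202602 mm
dL_um = 0.0202602 * 1000 = 20.2602 um

20.2602


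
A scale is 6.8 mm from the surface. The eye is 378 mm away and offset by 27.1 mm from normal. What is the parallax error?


error = h * offset / d
= 6.8 * 27.1 / 378
= 0.4875

0.4875


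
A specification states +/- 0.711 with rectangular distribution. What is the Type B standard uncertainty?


u_B = half_width / sqrt(3)
u_B = 0.711 / 1.7320508
u_B = 0.4105

0.4105


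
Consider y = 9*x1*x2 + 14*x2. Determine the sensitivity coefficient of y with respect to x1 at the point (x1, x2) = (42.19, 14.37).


y = 9*x1*x2 + 14*x2
dy/dx1 = 9*x2
Evaluate at x2 = 14.37: c1 = 9 * 14.37
c1 = 129.3300

129.3300


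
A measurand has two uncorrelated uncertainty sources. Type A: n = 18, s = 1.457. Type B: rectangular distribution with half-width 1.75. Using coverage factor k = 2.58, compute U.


u_A = s / sqrt(n) = 1.457 / sqrt(18) = 0.34341819
u_B = half_width / sqrt(3) = 1.75 / sqrt(3) = 1.010363
uc = sqrt(u_A^2 + u_B^2) = sqrt(0.34341819^2 + 1.010363^2) = 1.0671314
U = k * uc = 2.58 * 1.0671314
U = 2.7532

2.7532


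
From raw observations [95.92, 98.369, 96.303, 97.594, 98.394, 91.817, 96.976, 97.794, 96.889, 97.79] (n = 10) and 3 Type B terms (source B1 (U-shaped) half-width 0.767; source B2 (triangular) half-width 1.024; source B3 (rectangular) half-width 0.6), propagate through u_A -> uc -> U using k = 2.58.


mean = (95.92 + 98.369 + 96.303 + 97.594 + 98.394 + 91.817 + 96.976 + 97.794 + 96.889 + 97.79) / 10 = 96.7846
s = sqrt(sum((x - mean)^2)/(n-1)) = 1.9290007
u_A = s / sqrt(n) = 1.9290007 / sqrt(10) = 0.61000358
u_B1 = 0.767 / sqrt(2) = 0.5423509
u_B2 = 1.024 / sqrt(6) = 0.41804625
u_B3 = 0.6 / sqrt(3) = 0.34641016
uc = sqrt(0.61000358^2 + 0.5423509^2 + 0.41804625^2 + 0.34641016^2) = 0.98031196
U = k * uc = 2.58 * 0.98031196
U = 2.5292

2.5292


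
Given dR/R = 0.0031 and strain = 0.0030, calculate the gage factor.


GF = (dR/R) / epsilon
= 0.0031 / 0.0030
= 1.0333

1.0333


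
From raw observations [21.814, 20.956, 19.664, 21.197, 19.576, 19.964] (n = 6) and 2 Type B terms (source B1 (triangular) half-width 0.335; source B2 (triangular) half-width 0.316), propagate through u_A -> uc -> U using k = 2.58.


mean = (21.814 + 20.956 + 19.664 + 21.197 + 19.576 + 19.964) / 6 = 20.5285
s = sqrt(sum((x - mean)^2)/(n-1)) = 0.92254382
u_A = s / sqrt(n) = 0.92254382 / sqrt(6) = 0.37662694
u_B1 = 0.335 / sqrt(6) = 0.13676318
u_B2 = 0.316 / sqrt(6) = 0.12900646
uc = sqrt(0.37662694^2 + 0.13676318^2 + 0.12900646^2) = 0.42094499
U = k * uc = 2.58 * 0.42094499
U = 1.0860

1.0860


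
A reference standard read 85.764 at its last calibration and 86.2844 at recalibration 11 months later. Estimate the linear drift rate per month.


rate = (v2 - v1) / months
= (86.2844 - 85.764) / 11
= 0.5204 / 11
= 0.0473

0.0473


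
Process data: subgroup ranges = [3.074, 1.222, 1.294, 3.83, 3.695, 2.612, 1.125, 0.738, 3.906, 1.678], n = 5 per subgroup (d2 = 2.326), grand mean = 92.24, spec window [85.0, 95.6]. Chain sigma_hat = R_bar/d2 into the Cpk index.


R_bar = (3.074 + 1.222 + 1.294 + 3.83 + 3.695 + 2.612 + 1.125 + 0.738 + 3.906 + 1.678) / 10 = 2.3174
sigma = R_bar / d2 = 2.3174 / 2.326 = 0.99630267
Cp = (USL - LSL)/(6*sigma) = (95.6 - 85.0)/(6*0.99630267) = 1.7732
Cpu = (95.6 - 92.24)/(3*0.99630267) = 1.1242
Cpl = (92.24 - 85.0)/(3*0.99630267) = 2.4223
Cpk = min(Cpu, Cpl) = 1.1242

1.1242


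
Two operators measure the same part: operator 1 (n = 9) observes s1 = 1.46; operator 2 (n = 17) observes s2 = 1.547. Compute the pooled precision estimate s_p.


s_p = sqrt(((n1-1)*s1^2 + (n2-1)*s2^2) / (n1+n2-2))
numerator = (9-1)*1.46^2 + (17-1)*1.547^2 = 17.0528 + 38.291344 = 55.344144
denominator = 9 + 17 - 2 = 24
s_p^2 = 55.344144 / 24 = 2.306006
s_p = sqrt(2.306006) = 1.5186

1.5186


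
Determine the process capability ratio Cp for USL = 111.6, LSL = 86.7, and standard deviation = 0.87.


Cp = (USL - LSL) / (6 * sigma)
= (111.6 - 86.7) / (6 * 0.87)
= 24.9000 / 5.2200
= 4.7701

4.7701


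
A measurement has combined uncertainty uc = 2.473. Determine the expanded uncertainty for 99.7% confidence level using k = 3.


U = k * uc
U = 3 * 2.473
U = 7.4190

7.4190


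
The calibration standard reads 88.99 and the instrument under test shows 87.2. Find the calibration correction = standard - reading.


Correction = standard - reading
= 88.99 - 87.2
= 1.7900

1.7900


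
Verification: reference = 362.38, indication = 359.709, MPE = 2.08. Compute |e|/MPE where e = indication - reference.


e = indication - reference = 359.709 - 362.38 = -2.6710
|e| = 2.6710
ratio = |e| / MPE = 2.6710 / 2.08
ratio = 1.2841

1.2841


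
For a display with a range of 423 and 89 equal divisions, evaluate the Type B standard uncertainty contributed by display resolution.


resolution = range / divisions
resolution = 423 / 89 = 4.752809
u_res = resolution / (2*sqrt(3))
u_res = 4.752809 / 3.4641016
u_res = 1.3720

1.3720
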